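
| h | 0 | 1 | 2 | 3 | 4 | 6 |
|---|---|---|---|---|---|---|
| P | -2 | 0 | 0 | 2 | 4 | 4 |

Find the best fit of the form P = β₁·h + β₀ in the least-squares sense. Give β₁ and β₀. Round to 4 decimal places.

β₁ = 1.0571, β₀ = -1.4857

XᵀX·[β₁, β₀]ᵀ = XᵀP reads: 66·β₁ + 16·β₀ = 46;  16·β₁ + 6·β₀ = 8.
Determinant 66·6 − 16² = 140.
β₁ = (46·6 − 16·8)/140 = 37/35; β₀ = (66·8 − 16·46)/140 = -52/35.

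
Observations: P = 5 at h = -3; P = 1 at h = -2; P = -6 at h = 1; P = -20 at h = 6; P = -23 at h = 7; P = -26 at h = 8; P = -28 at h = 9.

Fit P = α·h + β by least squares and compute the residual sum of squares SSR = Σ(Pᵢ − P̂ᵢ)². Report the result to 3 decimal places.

SSR = 1.337

Normal-equation sums: Σh·h = 244, Σh = 26, Σ1 = 7.
And Σh·P = -764, ΣP = -97.
Normal equations: [[244, 26]; [26, 7]]·[α, β]ᵀ = [-764, -97]ᵀ.
Eliminating β: 7·(row 1) − 26·(row 2) gives 1032·α = 7·(-764) − 26·(-97) = -2826, so α = -471/172.
Then β = ((-97) − 26·(-471/172))/7 = -317/86.
Residuals: 81/172, -34/43, 73/172, 5/43, -25/172, -35/86, 57/172; SSR = 115/86.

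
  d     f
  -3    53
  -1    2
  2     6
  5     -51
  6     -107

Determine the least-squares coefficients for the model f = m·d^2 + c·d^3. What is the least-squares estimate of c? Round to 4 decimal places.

c = -0.9856

Sums needed: Σd^2·d^2 = 2019, Σd^2·d^3 = 10689, Σd^3·d^3 = 63075.
Right-hand side: Σd^2·f = -4624, Σd^3·f = -30872.
So MᵀM·[m, c]ᵀ = Mᵀf: [[2019, 10689]; [10689, 63075]]·[m, c]ᵀ = [-4624, -30872]ᵀ.
Determinant 2019·63075 − 10689² = 13093704.
m = ((-4624)·63075 − 10689·(-30872))/13093704 = 13651/4663; c = (2019·(-30872) − 10689·(-4624))/13093704 = -13787/13989.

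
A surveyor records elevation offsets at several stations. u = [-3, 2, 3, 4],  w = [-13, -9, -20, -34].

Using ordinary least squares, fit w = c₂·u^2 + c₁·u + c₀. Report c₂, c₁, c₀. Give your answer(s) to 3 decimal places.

c₂ = -1.892, c₁ = -1.125, c₀ = 0.663

With design matrix X, XᵀX = [[434, 72, 38]; [72, 38, 6]; [38, 6, 4]] and Xᵀw = [-877, -175, -76]ᵀ.
Row-reducing yields c₂ = -895/473, c₁ = -532/473, c₀ = 57/86.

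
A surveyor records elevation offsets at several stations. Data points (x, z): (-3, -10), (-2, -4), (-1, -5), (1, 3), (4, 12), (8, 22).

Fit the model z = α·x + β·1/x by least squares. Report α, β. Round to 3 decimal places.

α = 2.780, β = 0.986

Normal-equation sums: Σx·x = 95, Σx·1/x = 6, Σ1/x·1/x = 1405/576.
For Mᵀz: Σx·z = 270, Σ1/x·z = 229/12.
So MᵀM·[α, β]ᵀ = Mᵀz: [[95, 6]; [6, 1405/576]]·[α, β]ᵀ = [270, 229/12]ᵀ.
Eliminating β: (1405/576)·(row 1) − 6·(row 2) gives (112739/576)·α = (1405/576)·270 − 6·(229/12) = 17411/32, so α = 313398/112739.
Then β = ((229/12) − 6·(313398/112739))/(1405/576) = 111120/112739.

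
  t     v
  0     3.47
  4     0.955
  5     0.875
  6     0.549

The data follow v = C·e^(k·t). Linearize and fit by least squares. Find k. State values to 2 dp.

k = -0.30

Linearized form: ln v = k·t + ln C. From the 4 transformed points,
Σt = 15.0000, Σ(t)² = 77.0000, Σln v = 0.4649, Σt·ln v = -4.4498.
Equations: 77.0000·k + 15.0000·ln C = -4.4498;  15.0000·k + 4·ln C = 0.4649.
Δ = 77.0000·4 − (15.0000)² = 83.0000; k = (-4.4498·4 − 15.0000·0.4649)/83.0000 = -0.29847, ln C = (77.0000·0.4649 − 15.0000·-4.4498)/83.0000 = 1.23549.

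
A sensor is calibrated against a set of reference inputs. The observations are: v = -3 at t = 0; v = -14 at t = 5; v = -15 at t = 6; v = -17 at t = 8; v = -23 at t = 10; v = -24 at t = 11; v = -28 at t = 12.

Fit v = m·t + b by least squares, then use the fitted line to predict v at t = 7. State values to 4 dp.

Forming MᵀM = [[490, 52]; [52, 7]] and Mᵀv = [-1126, -124]ᵀ gives MᵀM·[m, b]ᵀ = Mᵀv.
Δ = 490·7 − 52² = 726.
m = ((-1126)·7 − 52·(-124))/726 = -239/121; b = (490·(-124) − 52·(-1126))/726 = -368/121.
At t = 7: v̂ = (-239/121)·(7) + (-368/121)·(1) = -2041/121.

v̂ = -16.8678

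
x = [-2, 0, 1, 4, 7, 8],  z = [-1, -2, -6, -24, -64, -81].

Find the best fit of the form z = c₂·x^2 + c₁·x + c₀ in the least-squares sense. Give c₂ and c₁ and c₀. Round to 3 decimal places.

The normal equations are: 6770·c₂ + 912·c₁ + 134·c₀ = -8714;  912·c₂ + 134·c₁ + 18·c₀ = -1196;  134·c₂ + 18·c₁ + 6·c₀ = -178.
(Σx^2·x^2 = 6770, Σx^2·x = 912, Σx^2 = 134, Σx·x = 134, Σx = 18, Σ1 = 6, Σx^2·z = -8714, Σx·z = -1196, Σz = -178.)
Inverting the 3×3 Gram matrix, [c₂, c₁, c₀]ᵀ = [-6221/6313, -62906/31565, -53032/31565]ᵀ.

c₂ = -0.985, c₁ = -1.993, c₀ = -1.680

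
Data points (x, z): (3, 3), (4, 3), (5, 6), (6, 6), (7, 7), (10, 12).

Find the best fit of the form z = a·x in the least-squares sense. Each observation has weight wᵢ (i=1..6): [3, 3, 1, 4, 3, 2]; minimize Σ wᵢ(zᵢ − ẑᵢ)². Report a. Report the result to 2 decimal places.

a = 1.06

With design matrix A, AᵀWA = [[591]] and AᵀWz = [624]ᵀ.
a = 624/591 = 1.05584.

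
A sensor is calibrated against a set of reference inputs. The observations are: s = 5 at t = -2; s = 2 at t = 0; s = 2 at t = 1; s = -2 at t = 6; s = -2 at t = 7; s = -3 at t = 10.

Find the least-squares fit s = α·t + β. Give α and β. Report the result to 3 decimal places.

Setting ∂/∂α … = 0 gives: 190·α + 22·β = -64;  22·α + 6·β = 2.
(Σt·t = 190, Σt = 22, Σ1 = 6, Σt·s = -64, Σs = 2.)
Eliminating β: 6·(row 1) − 22·(row 2) gives 656·α = 6·(-64) − 22·2 = -428, so α = -107/164.
Then β = (2 − 22·(-107/164))/6 = 447/164.

α = -0.652, β = 2.726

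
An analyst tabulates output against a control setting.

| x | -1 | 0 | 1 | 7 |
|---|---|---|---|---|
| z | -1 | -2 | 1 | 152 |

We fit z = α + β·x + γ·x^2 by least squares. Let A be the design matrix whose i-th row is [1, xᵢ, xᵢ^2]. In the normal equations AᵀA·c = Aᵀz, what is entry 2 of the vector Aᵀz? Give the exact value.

Entry 2 ↔ basis x, so (Aᵀz)_{2} = Σᵢ (x)·zᵢ = (-1)·(-1) + (0)·(-2) + (1)·(1) + (7)·(152) = 1066.

1066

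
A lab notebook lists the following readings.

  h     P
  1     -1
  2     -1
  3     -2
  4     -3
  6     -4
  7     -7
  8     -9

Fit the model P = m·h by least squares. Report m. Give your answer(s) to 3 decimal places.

m = -0.927

Compute the Gram sums: Σh·h = 179.
For MᵀP: Σh·P = -166.
m = (-166)/179 = -0.927374.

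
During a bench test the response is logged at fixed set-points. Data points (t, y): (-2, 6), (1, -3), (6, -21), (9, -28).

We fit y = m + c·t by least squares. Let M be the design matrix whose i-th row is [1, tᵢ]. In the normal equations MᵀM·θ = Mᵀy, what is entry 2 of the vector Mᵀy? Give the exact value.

Entry 2 ↔ basis t, so (Mᵀy)_{2} = Σᵢ (t)·yᵢ = (-2)·(6) + (1)·(-3) + (6)·(-21) + (9)·(-28) = -393.

-393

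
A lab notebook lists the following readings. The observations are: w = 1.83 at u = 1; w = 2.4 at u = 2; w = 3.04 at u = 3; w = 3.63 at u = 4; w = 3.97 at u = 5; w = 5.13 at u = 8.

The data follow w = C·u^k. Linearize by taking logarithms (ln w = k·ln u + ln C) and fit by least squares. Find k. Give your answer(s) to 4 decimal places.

With ln wᵢ as the transformed response and ln uᵢ as the regressor:
Σln u = 6.8669, Σ(ln u)² = 10.5236, Σln w = 6.8947, Σln u·ln w = 9.2347.
Equations: 10.5236·k + 6.8669·ln C = 9.2347;  6.8669·k + 6·ln C = 6.8947.
Solving (det = 15.9867): k = 0.50433, ln C = 0.57192.

k = 0.5043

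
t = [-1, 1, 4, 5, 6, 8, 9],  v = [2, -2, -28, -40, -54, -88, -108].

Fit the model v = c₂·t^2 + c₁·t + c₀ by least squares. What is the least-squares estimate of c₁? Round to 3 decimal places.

From the data, Σt^2·t^2 = 12836, Σt^2·t = 1646, Σt^2 = 224, Σt·t = 224, Σt = 32, Σ1 = 7.
Right-hand side: Σt^2·v = -17772, Σt·v = -2316, Σv = -318.
So XᵀX·[c₂, c₁, c₀]ᵀ = Xᵀv: [[12836, 1646, 224]; [1646, 224, 32]; [224, 32, 7]]·[c₂, c₁, c₀]ᵀ = [-17772, -2316, -318]ᵀ.
Row-reducing yields c₂ = -31486/31267, c₁ = -94922/31267, c₀ = 21066/31267.

c₁ = -3.036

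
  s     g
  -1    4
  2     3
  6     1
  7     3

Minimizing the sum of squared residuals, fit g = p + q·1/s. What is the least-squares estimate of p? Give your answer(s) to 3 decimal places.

Compute the Gram sums: Σ1 = 4, Σ1/s = -4/21, Σ1/s·1/s = 1145/882.
Right-hand side: Σg = 11, Σ1/s·g = -40/21.
XᵀX·[p, q]ᵀ = Xᵀg becomes [[4, -4/21]; [-4/21, 1145/882]]·[p, q]ᵀ = [11, -40/21]ᵀ.
Determinant 4·(1145/882) − (-4/21)² = 758/147.
p = (11·(1145/882) − (-4/21)·(-40/21))/(758/147) = 12275/4548; q = (4·(-40/21) − (-4/21)·11)/(758/147) = -406/379.

p = 2.699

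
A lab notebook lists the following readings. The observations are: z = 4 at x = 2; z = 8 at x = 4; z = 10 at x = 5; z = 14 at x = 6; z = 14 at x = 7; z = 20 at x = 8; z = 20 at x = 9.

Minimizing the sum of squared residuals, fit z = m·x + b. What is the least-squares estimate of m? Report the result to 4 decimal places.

m = 2.4344

Setting ∂/∂m … = 0 gives: 275·m + 41·b = 612;  41·m + 7·b = 90.
(Σx·x = 275, Σx = 41, Σ1 = 7, Σx·z = 612, Σz = 90.)
Δ = 275·7 − 41² = 244.
m = (612·7 − 41·90)/244 = 297/122; b = (275·90 − 41·612)/244 = -171/122.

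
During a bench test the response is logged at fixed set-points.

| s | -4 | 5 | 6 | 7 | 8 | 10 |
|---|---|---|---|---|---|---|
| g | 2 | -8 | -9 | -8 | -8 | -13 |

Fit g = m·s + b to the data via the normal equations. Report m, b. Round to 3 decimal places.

m = -0.983, b = -2.089

The normal system XᵀX·[m, b]ᵀ = Xᵀg is [[290, 32]; [32, 6]]·[m, b]ᵀ = [-352, -44]ᵀ.
Eliminating b: 6·(row 1) − 32·(row 2) gives 716·m = 6·(-352) − 32·(-44) = -704, so m = -176/179.
Then b = ((-44) − 32·(-176/179))/6 = -374/179.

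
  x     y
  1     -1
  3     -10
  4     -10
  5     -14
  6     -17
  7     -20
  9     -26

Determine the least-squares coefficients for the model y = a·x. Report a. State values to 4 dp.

a = -2.8433

Sums needed: Σx·x = 217.
And Σx·y = -617.
MᵀM·[a]ᵀ = Mᵀy becomes [[217]]·[a]ᵀ = [-617]ᵀ.
a = (-617)/217 = -2.84332.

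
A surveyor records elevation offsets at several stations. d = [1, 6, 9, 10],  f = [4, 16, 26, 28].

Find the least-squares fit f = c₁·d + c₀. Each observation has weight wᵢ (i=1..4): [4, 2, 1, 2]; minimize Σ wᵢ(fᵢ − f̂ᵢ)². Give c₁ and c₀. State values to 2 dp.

c₁ = 2.67, c₀ = 1.11

MᵀWM·[c₁, c₀]ᵀ = MᵀWf reads: 357·c₁ + 45·c₀ = 1002;  45·c₁ + 9·c₀ = 130.
(Σwᵢ·d·d = 357, Σwᵢ·d = 45, Σwᵢ·1 = 9, Σwᵢ·d·f = 1002, Σwᵢ·f = 130.)
Determinant 357·9 − 45² = 1188.
c₁ = (1002·9 − 45·130)/1188 = 8/3; c₀ = (357·130 − 45·1002)/1188 = 10/9.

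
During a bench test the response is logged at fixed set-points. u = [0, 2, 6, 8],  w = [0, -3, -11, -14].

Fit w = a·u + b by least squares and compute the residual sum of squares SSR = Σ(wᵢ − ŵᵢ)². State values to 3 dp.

The normal system XᵀX·[a, b]ᵀ = Xᵀw is [[104, 16]; [16, 4]]·[a, b]ᵀ = [-184, -28]ᵀ.
Determinant 104·4 − 16² = 160.
a = ((-184)·4 − 16·(-28))/160 = -9/5; b = (104·(-28) − 16·(-184))/160 = 1/5.
Residuals: -1/5, 2/5, -2/5, 1/5; SSR = 2/5.

SSR = 0.400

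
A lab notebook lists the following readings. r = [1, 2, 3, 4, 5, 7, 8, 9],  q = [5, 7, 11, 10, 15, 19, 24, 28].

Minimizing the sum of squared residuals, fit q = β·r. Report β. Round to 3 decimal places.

β = 2.988

The normal equations are: 249·β = 744.
Hence β = 744 / 249 ≈ 2.98795.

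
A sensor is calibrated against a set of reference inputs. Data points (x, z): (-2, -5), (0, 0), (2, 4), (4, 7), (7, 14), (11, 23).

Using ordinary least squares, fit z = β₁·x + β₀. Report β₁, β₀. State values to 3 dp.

β₁ = 2.112, β₀ = -0.576

The normal equations are: 194·β₁ + 22·β₀ = 397;  22·β₁ + 6·β₀ = 43.
Eliminating β₀: 6·(row 1) − 22·(row 2) gives 680·β₁ = 6·397 − 22·43 = 1436, so β₁ = 359/170.
Then β₀ = (43 − 22·(359/170))/6 = -49/85.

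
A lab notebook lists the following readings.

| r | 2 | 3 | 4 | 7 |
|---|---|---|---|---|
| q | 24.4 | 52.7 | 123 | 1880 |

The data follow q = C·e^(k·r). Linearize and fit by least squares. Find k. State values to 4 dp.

Taking logs, ln q = k·r + ln C, so regress ln q on r.
Σr = 16.0000, Σ(r)² = 78.0000, Σln q = 19.5104, Σr·ln q = 90.3049.
Normal system: [[78.0000, 16.0000]; [16.0000, 4]]·[k, ln C]ᵀ = [90.3049, 19.5104]ᵀ.
Solving (det = 56.0000): k = 0.87595, ln C = 1.37380.

k = 0.8759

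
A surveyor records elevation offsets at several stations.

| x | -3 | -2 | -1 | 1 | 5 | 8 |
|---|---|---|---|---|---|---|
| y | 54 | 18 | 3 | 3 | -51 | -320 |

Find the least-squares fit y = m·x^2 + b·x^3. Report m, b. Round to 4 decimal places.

The normal equations are: 4820·m + 35618·b = -21191;  35618·m + 278564·b = -171817.
(Σx^2·x^2 = 4820, Σx^2·x^3 = 35618, Σx^3·x^3 = 278564, Σx^2·y = -21191, Σx^3·y = -171817.)
Eliminating b: 278564·(row 1) − 35618·(row 2) gives 74036556·m = 278564·(-21191) − 35618·(-171817) = 216728182, so m = 9851281/3365298.
Then b = ((-171817) − 35618·(9851281/3365298))/278564 = -36688451/37018278.

m = 2.9273, b = -0.9911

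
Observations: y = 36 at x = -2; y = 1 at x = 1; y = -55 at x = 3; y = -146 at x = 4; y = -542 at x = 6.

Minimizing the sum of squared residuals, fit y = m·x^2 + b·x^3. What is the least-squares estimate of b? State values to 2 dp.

b = -2.99

From the data, Σx^2·x^2 = 1650, Σx^2·x^3 = 9012, Σx^3·x^3 = 51546.
And Σx^2·y = -22198, Σx^3·y = -128188.
det = 1650·51546 − 9012² = 3834756.
m = ((-22198)·51546 − 9012·(-128188))/3834756 = 305893/106521; b = (1650·(-128188) − 9012·(-22198))/3834756 = -106128/35507.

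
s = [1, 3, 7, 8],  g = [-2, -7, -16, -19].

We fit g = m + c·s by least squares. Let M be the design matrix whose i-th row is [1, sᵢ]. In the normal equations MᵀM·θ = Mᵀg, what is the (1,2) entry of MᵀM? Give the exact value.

19

Row 1 ↔ basis 1, column 2 ↔ basis s, so (MᵀM)_{1,2} = Σᵢ s = (1)·(1) + (1)·(3) + (1)·(7) + (1)·(8) = 19.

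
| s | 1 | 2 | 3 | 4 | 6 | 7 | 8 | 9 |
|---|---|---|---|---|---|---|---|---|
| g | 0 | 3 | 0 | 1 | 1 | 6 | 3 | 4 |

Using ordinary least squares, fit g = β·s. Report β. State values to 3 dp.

β = 0.454

With design matrix M, MᵀM = [[260]] and Mᵀg = [118]ᵀ.
β = 118/260 = 0.453846.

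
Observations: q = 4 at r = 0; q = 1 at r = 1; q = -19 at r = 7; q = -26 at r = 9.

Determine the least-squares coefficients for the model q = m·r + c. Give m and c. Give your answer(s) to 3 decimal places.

The normal equations are: 131·m + 17·c = -366;  17·m + 4·c = -40.
Determinant 131·4 − 17² = 235.
m = ((-366)·4 − 17·(-40))/235 = -784/235; c = (131·(-40) − 17·(-366))/235 = 982/235.

m = -3.336, c = 4.179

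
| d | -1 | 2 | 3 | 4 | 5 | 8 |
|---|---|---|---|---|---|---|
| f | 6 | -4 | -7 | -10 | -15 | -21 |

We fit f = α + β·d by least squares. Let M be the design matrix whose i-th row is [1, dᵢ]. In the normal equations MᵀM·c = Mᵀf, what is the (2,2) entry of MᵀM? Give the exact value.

Row 2 ↔ basis d, column 2 ↔ basis d, so (MᵀM)_{2,2} = Σᵢ (d)·(d) = (-1)·(-1) + (2)·(2) + (3)·(3) + (4)·(4) + (5)·(5) + (8)·(8) = 119.

119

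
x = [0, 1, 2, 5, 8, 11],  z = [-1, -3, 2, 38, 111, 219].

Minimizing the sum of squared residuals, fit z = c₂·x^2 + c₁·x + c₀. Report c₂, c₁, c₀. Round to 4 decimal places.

c₂ = 2.0196, c₁ = -2.1148, c₀ = -1.8505

Sums needed: Σx^2·x^2 = 19379, Σx^2·x = 1977, Σx^2 = 215, Σx·x = 215, Σx = 27, Σ1 = 6.
Right-hand side: Σx^2·z = 34558, Σx·z = 3488, Σz = 366.
So AᵀA·[c₂, c₁, c₀]ᵀ = Aᵀz: [[19379, 1977, 215]; [1977, 215, 27]; [215, 27, 6]]·[c₂, c₁, c₀]ᵀ = [34558, 3488, 366]ᵀ.
Solving the 3×3 system (Gaussian elimination) gives c₂ = 439293/217520, c₁ = -460021/217520, c₀ = -201259/108760.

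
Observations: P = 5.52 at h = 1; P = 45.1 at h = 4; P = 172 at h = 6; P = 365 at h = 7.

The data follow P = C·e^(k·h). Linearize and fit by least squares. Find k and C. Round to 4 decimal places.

k = 0.6946, C = 2.7603

Linearized form: ln P = k·h + ln C. From the 4 transformed points,
Σh = 18.0000, Σ(h)² = 102.0000, Σln P = 16.5647, Σh·ln P = 89.1282.
Equations: 102.0000·k + 18.0000·ln C = 89.1282;  18.0000·k + 4·ln C = 16.5647.
Slope k = (n·Σh·ln P − Σh·Σln P)/(n·Σ(h)² − (Σh)²) = (4·89.1282 − 18.0000·16.5647)/84.0000 = 0.69463; ln C = (Σln P − k·Σh)/n = 1.01533, so C = exp(1.01533) = 2.76027.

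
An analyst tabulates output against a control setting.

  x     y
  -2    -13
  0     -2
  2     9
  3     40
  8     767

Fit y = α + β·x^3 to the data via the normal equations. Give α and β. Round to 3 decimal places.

From the data, Σ1 = 5, Σx^3 = 539, Σx^3·x^3 = 263001.
For Aᵀy: Σy = 801, Σx^3·y = 393960.
Determinant 5·263001 − 539² = 1024484.
α = (801·263001 − 539·393960)/1024484 = -1680639/1024484; β = (5·393960 − 539·801)/1024484 = 1538061/1024484.

α = -1.640, β = 1.501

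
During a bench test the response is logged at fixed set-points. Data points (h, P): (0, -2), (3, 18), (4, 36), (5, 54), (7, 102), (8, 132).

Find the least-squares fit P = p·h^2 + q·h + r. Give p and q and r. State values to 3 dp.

p = 1.886, q = 1.725, r = -2.323

Compute the Gram sums: Σh^2·h^2 = 7459, Σh^2·h = 1071, Σh^2 = 163, Σh·h = 163, Σh = 27, Σ1 = 6.
For AᵀP: Σh^2·P = 15534, Σh·P = 2238, ΣP = 340.
Row-reducing yields p = 16792/8905, q = 3072/1781, r = -20686/8905.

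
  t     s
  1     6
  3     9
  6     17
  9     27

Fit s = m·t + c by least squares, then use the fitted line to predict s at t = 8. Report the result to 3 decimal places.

ŝ = 23.395

The normal equations are: 127·m + 19·c = 378;  19·m + 4·c = 59.
Eliminating c: 4·(row 1) − 19·(row 2) gives 147·m = 4·378 − 19·59 = 391, so m = 391/147.
Then c = (59 − 19·(391/147))/4 = 311/147.
At t = 8: ŝ = (391/147)·(8) + (311/147)·(1) = 3439/147.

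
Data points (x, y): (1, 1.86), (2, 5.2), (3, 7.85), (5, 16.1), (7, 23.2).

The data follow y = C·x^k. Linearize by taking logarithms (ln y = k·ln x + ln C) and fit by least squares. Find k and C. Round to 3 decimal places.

k = 1.293, C = 1.951

Let Y = ln y. Fitting Y = k·ln x + ln C by least squares:
Σln x = 5.3471, Σ(ln x)² = 8.0643, Σln y = 10.2527, Σln x·ln y = 13.9970.
Normal system: [[8.0643, 5.3471]; [5.3471, 5]]·[k, ln C]ᵀ = [13.9970, 10.2527]ᵀ.
Δ = 8.0643·5 − (5.3471)² = 11.7297; k = (13.9970·5 − 5.3471·10.2527)/11.7297 = 1.29268, ln C = (8.0643·10.2527 − 5.3471·13.9970)/11.7297 = 0.66812, so C = exp(0.66812) = 1.95057.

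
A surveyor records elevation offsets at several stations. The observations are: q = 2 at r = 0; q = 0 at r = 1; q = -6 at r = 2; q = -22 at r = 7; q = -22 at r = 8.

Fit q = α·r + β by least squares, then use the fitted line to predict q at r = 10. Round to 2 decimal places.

q̂ = -29.95

Normal-equation sums: Σr·r = 118, Σr = 18, Σ1 = 5.
Right-hand side: Σr·q = -342, Σq = -48.
det = 118·5 − 18² = 266.
α = ((-342)·5 − 18·(-48))/266 = -423/133; β = (118·(-48) − 18·(-342))/266 = 246/133.
At r = 10: q̂ = (-423/133)·(10) + (246/133)·(1) = -3984/133.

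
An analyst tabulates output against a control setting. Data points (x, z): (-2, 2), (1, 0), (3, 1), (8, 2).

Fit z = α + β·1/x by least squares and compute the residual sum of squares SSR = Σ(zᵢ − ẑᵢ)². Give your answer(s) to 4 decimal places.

SSR = 0.4775

Setting ∂/∂α … = 0 gives: 4·α + (23/24)·β = 5;  (23/24)·α + (793/576)·β = -5/12.
(Σ1 = 4, Σ1/x = 23/24, Σ1/x·1/x = 793/576, Σz = 5, Σ1/x·z = -5/12.)
Eliminating β: (793/576)·(row 1) − (23/24)·(row 2) gives (881/192)·α = (793/576)·5 − (23/24)·(-5/12) = 4195/576, so α = 4195/2643.
Then β = ((-5/12) − (23/24)·(4195/2643))/(793/576) = -1240/881.
Residuals: -769/2643, -475/2643, -104/881, 1556/2643; SSR = 1262/2643.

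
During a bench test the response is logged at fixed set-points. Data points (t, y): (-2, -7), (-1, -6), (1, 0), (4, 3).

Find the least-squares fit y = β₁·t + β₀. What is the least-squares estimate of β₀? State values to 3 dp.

Normal-equation sums: Σt·t = 22, Σt = 2, Σ1 = 4.
Right-hand side: Σt·y = 32, Σy = -10.
Normal equations: [[22, 2]; [2, 4]]·[β₁, β₀]ᵀ = [32, -10]ᵀ.
Eliminating β₀: 4·(row 1) − 2·(row 2) gives 84·β₁ = 4·32 − 2·(-10) = 148, so β₁ = 37/21.
Then β₀ = ((-10) − 2·(37/21))/4 = -71/21.

β₀ = -3.381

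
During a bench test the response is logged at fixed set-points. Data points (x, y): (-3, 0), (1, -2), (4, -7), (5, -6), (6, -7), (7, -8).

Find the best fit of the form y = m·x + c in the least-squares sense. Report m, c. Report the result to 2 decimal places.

MᵀM·[m, c]ᵀ = Mᵀy reads: 136·m + 20·c = -158;  20·m + 6·c = -30.
Δ = 136·6 − 20² = 416.
m = ((-158)·6 − 20·(-30))/416 = -87/104; c = (136·(-30) − 20·(-158))/416 = -115/52.

m = -0.84, c = -2.21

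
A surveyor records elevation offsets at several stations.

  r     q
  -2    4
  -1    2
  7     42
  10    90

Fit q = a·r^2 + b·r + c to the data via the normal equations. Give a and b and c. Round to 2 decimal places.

a = 0.97, b = -0.66, c = -0.50

Entries of MᵀM: Σr^2·r^2 = 12418, Σr^2·r = 1334, Σr^2 = 154, Σr·r = 154, Σr = 14, Σ1 = 4.
Moment sums: Σr^2·q = 11076, Σr·q = 1184, Σq = 138.
Normal equations: [[12418, 1334, 154]; [1334, 154, 14]; [154, 14, 4]]·[a, b, c]ᵀ = [11076, 1184, 138]ᵀ.
Inverting the 3×3 Gram matrix, [a, b, c]ᵀ = [797/822, -911/1370, -1031/2055]ᵀ.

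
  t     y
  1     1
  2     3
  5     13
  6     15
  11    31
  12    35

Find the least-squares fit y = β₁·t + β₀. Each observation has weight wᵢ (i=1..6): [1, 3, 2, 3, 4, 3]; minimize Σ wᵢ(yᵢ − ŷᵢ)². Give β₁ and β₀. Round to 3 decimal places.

The normal system XᵀWX·[β₁, β₀]ᵀ = XᵀWy is [[1087, 115]; [115, 16]]·[β₁, β₀]ᵀ = [3043, 310]ᵀ.
Eliminating β₀: 16·(row 1) − 115·(row 2) gives 4167·β₁ = 16·3043 − 115·310 = 13038, so β₁ = 4346/1389.
Then β₀ = (310 − 115·(4346/1389))/16 = -4325/1389.

β₁ = 3.129, β₀ = -3.114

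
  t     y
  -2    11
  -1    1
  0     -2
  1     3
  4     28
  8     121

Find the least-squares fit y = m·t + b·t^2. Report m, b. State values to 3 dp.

m = -0.905, b = 2.003

Compute the Gram sums: Σt·t = 86, Σt·t^2 = 568, Σt^2·t^2 = 4370.
And Σt·y = 1060, Σt^2·y = 8240.
Normal equations: [[86, 568]; [568, 4370]]·[m, b]ᵀ = [1060, 8240]ᵀ.
Determinant 86·4370 − 568² = 53196.
m = (1060·4370 − 568·8240)/53196 = -4010/4433; b = (86·8240 − 568·1060)/53196 = 8880/4433.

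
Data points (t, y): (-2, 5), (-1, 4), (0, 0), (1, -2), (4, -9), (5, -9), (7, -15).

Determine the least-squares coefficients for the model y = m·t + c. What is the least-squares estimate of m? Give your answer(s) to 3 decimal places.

m = -2.206

With design matrix A, AᵀA = [[96, 14]; [14, 7]] and Aᵀy = [-202, -26]ᵀ.
det = 96·7 − 14² = 476.
m = ((-202)·7 − 14·(-26))/476 = -75/34; c = (96·(-26) − 14·(-202))/476 = 83/119.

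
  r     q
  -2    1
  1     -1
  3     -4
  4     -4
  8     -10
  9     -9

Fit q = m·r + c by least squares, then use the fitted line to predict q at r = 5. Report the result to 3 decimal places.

Forming AᵀA = [[175, 23]; [23, 6]] and Aᵀq = [-192, -27]ᵀ gives AᵀA·[m, c]ᵀ = Aᵀq.
det = 175·6 − 23² = 521.
m = ((-192)·6 − 23·(-27))/521 = -531/521; c = (175·(-27) − 23·(-192))/521 = -309/521.
At r = 5: q̂ = (-531/521)·(5) + (-309/521)·(1) = -2964/521.

q̂ = -5.689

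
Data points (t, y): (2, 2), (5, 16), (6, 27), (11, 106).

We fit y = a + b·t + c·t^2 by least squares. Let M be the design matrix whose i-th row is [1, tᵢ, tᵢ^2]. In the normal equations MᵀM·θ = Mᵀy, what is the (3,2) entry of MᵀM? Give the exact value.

1680

Row 3 ↔ basis t^2, column 2 ↔ basis t, so (MᵀM)_{3,2} = Σᵢ (t^2)·(t) = (4)·(2) + (25)·(5) + (36)·(6) + (121)·(11) = 1680.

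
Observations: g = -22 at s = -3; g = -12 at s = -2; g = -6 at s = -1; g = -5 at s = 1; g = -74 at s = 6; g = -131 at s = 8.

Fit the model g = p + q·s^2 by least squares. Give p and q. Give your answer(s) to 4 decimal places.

Sums needed: Σ1 = 6, Σs^2 = 115, Σs^2·s^2 = 5491.
Right-hand side: Σg = -250, Σs^2·g = -11305.
So AᵀA·[p, q]ᵀ = Aᵀg: [[6, 115]; [115, 5491]]·[p, q]ᵀ = [-250, -11305]ᵀ.
Eliminating q: 5491·(row 1) − 115·(row 2) gives 19721·p = 5491·(-250) − 115·(-11305) = -72675, so p = -72675/19721.
Then q = ((-11305) − 115·(-72675/19721))/5491 = -39080/19721.

p = -3.6852, q = -1.9816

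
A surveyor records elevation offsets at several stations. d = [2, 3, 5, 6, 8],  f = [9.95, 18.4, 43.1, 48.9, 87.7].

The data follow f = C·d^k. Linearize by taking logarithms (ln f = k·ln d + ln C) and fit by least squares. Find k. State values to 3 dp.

Let Y = ln f. Fitting Y = k·ln d + ln C by least squares:
Sums: Σln d = 7.2724, Σ(ln d)² = 11.8122, Σln f = 17.3371, Σln d·ln f = 27.1221.
Normal system: [[11.8122, 7.2724]; [7.2724, 5]]·[k, ln C]ᵀ = [27.1221, 17.3371]ᵀ.
Slope k = (n·Σln d·ln f − Σln d·Σln f)/(n·Σ(ln d)² − (Σln d)²) = (5·27.1221 − 7.2724·17.3371)/6.1731 = 1.54342; ln C = (Σln f − k·Σln d)/n = 1.22255.

k = 1.543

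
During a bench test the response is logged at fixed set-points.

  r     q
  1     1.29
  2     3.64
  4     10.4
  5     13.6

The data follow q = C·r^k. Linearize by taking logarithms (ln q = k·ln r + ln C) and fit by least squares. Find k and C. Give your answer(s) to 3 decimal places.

Let Y = ln q. Fitting Y = k·ln r + ln C by least squares:
XᵀX = [[4.9926, 3.6889]; [3.6889, 4]], rhs = [8.3427, 6.4985]ᵀ  (here Σln r = 3.6889, Σ(ln r)² = 4.9926, Σln q = 6.4985, Σln r·ln q = 8.3427).
Δ = 4.9926·4 − (3.6889)² = 6.3624; k = (8.3427·4 − 3.6889·6.4985)/6.3624 = 1.47722, ln C = (4.9926·6.4985 − 3.6889·8.3427)/6.3624 = 0.26230, so C = exp(0.26230) = 1.29992.

k = 1.477, C = 1.300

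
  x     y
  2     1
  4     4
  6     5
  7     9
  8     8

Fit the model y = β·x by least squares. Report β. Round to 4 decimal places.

β = 1.0355

Normal-equation sums: Σx·x = 169.
Moment sums: Σx·y = 175.
Normal equations: [[169]]·[β]ᵀ = [175]ᵀ.
Hence β = 175 / 169 ≈ 1.0355.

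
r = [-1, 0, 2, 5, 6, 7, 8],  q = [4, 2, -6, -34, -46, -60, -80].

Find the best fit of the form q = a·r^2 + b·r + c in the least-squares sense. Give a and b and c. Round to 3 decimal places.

With design matrix M, MᵀM = [[8435, 1203, 179]; [1203, 179, 27]; [179, 27, 7]] and Mᵀq = [-10586, -1522, -220]ᵀ.
Inverting the 3×3 Gram matrix, [a, b, c]ᵀ = [-309/308, -655/308, 17/7]ᵀ.

a = -1.003, b = -2.127, c = 2.429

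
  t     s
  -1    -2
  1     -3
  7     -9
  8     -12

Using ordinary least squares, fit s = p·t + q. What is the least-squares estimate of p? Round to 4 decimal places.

Forming AᵀA = [[115, 15]; [15, 4]] and Aᵀs = [-160, -26]ᵀ gives AᵀA·[p, q]ᵀ = Aᵀs.
Δ = 115·4 − 15² = 235.
p = ((-160)·4 − 15·(-26))/235 = -50/47; q = (115·(-26) − 15·(-160))/235 = -118/47.

p = -1.0638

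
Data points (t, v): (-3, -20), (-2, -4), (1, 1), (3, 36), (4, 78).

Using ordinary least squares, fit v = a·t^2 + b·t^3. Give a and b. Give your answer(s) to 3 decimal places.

Forming AᵀA = [[435, 993]; [993, 5619]] and Aᵀv = [1377, 6537]ᵀ gives AᵀA·[a, b]ᵀ = Aᵀv.
Determinant 435·5619 − 993² = 1458216.
a = (1377·5619 − 993·6537)/1458216 = 69229/81012; b = (435·6537 − 993·1377)/1458216 = 82013/81012.

a = 0.855, b = 1.012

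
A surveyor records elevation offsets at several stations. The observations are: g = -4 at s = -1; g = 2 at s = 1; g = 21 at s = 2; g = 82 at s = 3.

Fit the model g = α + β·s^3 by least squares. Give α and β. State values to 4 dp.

α = -1.6803, β = 3.0777

The normal system AᵀA·[α, β]ᵀ = Aᵀg is [[4, 35]; [35, 795]]·[α, β]ᵀ = [101, 2388]ᵀ.
Determinant 4·795 − 35² = 1955.
α = (101·795 − 35·2388)/1955 = -657/391; β = (4·2388 − 35·101)/1955 = 6017/1955.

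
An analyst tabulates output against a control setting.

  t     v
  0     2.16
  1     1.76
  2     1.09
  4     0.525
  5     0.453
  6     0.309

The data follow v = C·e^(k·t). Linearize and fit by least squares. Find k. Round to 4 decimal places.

Let Y = ln v. Fitting Y = k·t + ln C by least squares:
AᵀA = [[82.0000, 18.0000]; [18.0000, 6]], rhs = [-12.8456, -1.1890]ᵀ  (here Σt = 18.0000, Σ(t)² = 82.0000, Σln v = -1.1890, Σt·ln v = -12.8456).
Δ = 82.0000·6 − (18.0000)² = 168.0000; k = (-12.8456·6 − 18.0000·-1.1890)/168.0000 = -0.33137, ln C = (82.0000·-1.1890 − 18.0000·-12.8456)/168.0000 = 0.79595.

k = -0.3314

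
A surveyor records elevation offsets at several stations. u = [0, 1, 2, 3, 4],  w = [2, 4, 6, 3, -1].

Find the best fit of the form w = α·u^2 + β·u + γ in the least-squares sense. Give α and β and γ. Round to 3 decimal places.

Sums needed: Σu^2·u^2 = 354, Σu^2·u = 100, Σu^2 = 30, Σu·u = 30, Σu = 10, Σ1 = 5.
And Σu^2·w = 39, Σu·w = 21, Σw = 14.
Normal equations: [[354, 100, 30]; [100, 30, 10]; [30, 10, 5]]·[α, β, γ]ᵀ = [39, 21, 14]ᵀ.
Inverting the 3×3 Gram matrix, [α, β, γ]ᵀ = [-17/14, 291/70, 62/35]ᵀ.

α = -1.214, β = 4.157, γ = 1.771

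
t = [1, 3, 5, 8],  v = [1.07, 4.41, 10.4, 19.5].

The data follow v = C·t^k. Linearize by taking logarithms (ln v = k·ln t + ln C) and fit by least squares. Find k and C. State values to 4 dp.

Linearized form: ln v = k·ln t + ln C. From the 4 transformed points,
Σln t = 4.7875, Σ(ln t)² = 8.1213, Σln v = 6.8638, Σln t·ln v = 11.5760.
Normal system: [[8.1213, 4.7875]; [4.7875, 4]]·[k, ln C]ᵀ = [11.5760, 6.8638]ᵀ.
Solving (det = 9.5652): k = 1.40550, ln C = 0.03374, so C = exp(0.03374) = 1.03432.

k = 1.4055, C = 1.0343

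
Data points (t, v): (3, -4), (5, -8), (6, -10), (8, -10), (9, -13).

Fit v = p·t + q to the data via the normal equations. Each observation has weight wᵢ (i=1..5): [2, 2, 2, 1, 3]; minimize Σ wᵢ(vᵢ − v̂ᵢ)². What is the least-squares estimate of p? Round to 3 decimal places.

p = -1.379

Normal-equation sums: Σwᵢ·t·t = 447, Σwᵢ·t = 63, Σwᵢ·1 = 10.
And Σwᵢ·t·v = -655, Σwᵢ·v = -93.
Normal equations: [[447, 63]; [63, 10]]·[p, q]ᵀ = [-655, -93]ᵀ.
det = 447·10 − 63² = 501.
p = ((-655)·10 − 63·(-93))/501 = -691/501; q = (447·(-93) − 63·(-655))/501 = -102/167.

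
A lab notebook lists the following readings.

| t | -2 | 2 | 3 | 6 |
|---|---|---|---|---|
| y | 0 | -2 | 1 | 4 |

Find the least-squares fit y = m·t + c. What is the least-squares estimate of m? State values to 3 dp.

m = 0.496

Compute the Gram sums: Σt·t = 53, Σt = 9, Σ1 = 4.
Moment sums: Σt·y = 23, Σy = 3.
Δ = 53·4 − 9² = 131.
m = (23·4 − 9·3)/131 = 65/131; c = (53·3 − 9·23)/131 = -48/131.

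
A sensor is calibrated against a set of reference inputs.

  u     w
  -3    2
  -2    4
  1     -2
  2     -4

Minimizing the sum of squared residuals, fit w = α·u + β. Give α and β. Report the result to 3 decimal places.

α = -1.412, β = -0.706

The normal system MᵀM·[α, β]ᵀ = Mᵀw is [[18, -2]; [-2, 4]]·[α, β]ᵀ = [-24, 0]ᵀ.
Δ = 18·4 − (-2)² = 68.
α = ((-24)·4 − (-2)·0)/68 = -24/17; β = (18·0 − (-2)·(-24))/68 = -12/17.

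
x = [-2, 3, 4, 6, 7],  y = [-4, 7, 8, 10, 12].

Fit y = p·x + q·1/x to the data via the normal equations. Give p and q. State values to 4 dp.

Forming MᵀM = [[114, 5]; [5, 3329/7056]] and Mᵀy = [205, 68/7]ᵀ gives MᵀM·[p, q]ᵀ = Mᵀy.
det = 114·(3329/7056) − 5² = 33851/1176.
p = (205·(3329/7056) − 5·(68/7))/(33851/1176) = 339725/203106; q = (114·(68/7) − 5·205)/(33851/1176) = 96936/33851.

p = 1.6726, q = 2.8636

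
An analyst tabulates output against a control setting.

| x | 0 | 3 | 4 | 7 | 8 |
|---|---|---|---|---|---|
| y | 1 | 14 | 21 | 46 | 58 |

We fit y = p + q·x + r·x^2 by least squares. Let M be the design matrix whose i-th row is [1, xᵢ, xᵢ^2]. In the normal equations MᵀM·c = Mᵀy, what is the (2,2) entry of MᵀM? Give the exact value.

Row 2 ↔ basis x, column 2 ↔ basis x, so (MᵀM)_{2,2} = Σᵢ (x)·(x) = (0)·(0) + (3)·(3) + (4)·(4) + (7)·(7) + (8)·(8) = 138.

138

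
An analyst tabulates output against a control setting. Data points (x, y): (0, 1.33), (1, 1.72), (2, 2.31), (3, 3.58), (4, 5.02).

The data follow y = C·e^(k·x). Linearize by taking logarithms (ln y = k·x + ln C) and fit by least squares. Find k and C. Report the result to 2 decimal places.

With ln yᵢ as the transformed response and xᵢ as the regressor:
AᵀA = [[30.0000, 10.0000]; [10.0000, 5]], rhs = [12.4966, 4.5535]ᵀ  (here Σx = 10.0000, Σ(x)² = 30.0000, Σln y = 4.5535, Σx·ln y = 12.4966).
Δ = 30.0000·5 − (10.0000)² = 50.0000; k = (12.4966·5 − 10.0000·4.5535)/50.0000 = 0.33895, ln C = (30.0000·4.5535 − 10.0000·12.4966)/50.0000 = 0.23280, so C = exp(0.23280) = 1.26213.

k = 0.34, C = 1.26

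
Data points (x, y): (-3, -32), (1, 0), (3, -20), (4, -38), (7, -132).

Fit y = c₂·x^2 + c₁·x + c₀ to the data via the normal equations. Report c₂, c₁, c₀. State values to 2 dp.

From the data, Σx^2·x^2 = 2820, Σx^2·x = 408, Σx^2 = 84, Σx·x = 84, Σx = 12, Σ1 = 5.
For Mᵀy: Σx^2·y = -7544, Σx·y = -1040, Σy = -222.
MᵀM·[c₂, c₁, c₀]ᵀ = Mᵀy becomes [[2820, 408, 84]; [408, 84, 12]; [84, 12, 5]]·[c₂, c₁, c₀]ᵀ = [-7544, -1040, -222]ᵀ.
Inverting the 3×3 Gram matrix, [c₂, c₁, c₀]ᵀ = [-3676/1221, 842/407, 494/407]ᵀ.

c₂ = -3.01, c₁ = 2.07, c₀ = 1.21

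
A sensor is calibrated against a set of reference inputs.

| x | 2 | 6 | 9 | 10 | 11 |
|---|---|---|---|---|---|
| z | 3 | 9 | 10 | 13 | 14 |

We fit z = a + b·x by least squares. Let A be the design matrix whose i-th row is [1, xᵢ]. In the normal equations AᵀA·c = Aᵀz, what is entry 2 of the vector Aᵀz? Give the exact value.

Entry 2 ↔ basis x, so (Aᵀz)_{2} = Σᵢ (x)·zᵢ = (2)·(3) + (6)·(9) + (9)·(10) + (10)·(13) + (11)·(14) = 434.

434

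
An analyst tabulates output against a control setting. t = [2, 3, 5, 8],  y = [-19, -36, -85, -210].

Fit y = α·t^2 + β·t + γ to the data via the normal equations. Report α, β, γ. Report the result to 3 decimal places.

α = -3.242, β = 0.697, γ = -7.955

Sums needed: Σt^2·t^2 = 4818, Σt^2·t = 672, Σt^2 = 102, Σt·t = 102, Σt = 18, Σ1 = 4.
For Aᵀy: Σt^2·y = -15965, Σt·y = -2251, Σy = -350.
AᵀA·[α, β, γ]ᵀ = Aᵀy becomes [[4818, 672, 102]; [672, 102, 18]; [102, 18, 4]]·[α, β, γ]ᵀ = [-15965, -2251, -350]ᵀ.
Inverting the 3×3 Gram matrix, [α, β, γ]ᵀ = [-107/33, 23/33, -175/22]ᵀ.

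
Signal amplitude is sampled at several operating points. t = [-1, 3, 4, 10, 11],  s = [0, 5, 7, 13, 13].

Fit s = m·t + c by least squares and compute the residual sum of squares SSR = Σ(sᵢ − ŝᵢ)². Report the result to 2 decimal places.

MᵀM·[m, c]ᵀ = Mᵀs reads: 247·m + 27·c = 316;  27·m + 5·c = 38.
(Σt·t = 247, Σt = 27, Σ1 = 5, Σt·s = 316, Σs = 38.)
det = 247·5 − 27² = 506.
m = (316·5 − 27·38)/506 = 277/253; c = (247·38 − 27·316)/506 = 427/253.
Residuals: -150/253, 7/253, 236/253, 4/11, -185/253; SSR = 478/253.

SSR = 1.89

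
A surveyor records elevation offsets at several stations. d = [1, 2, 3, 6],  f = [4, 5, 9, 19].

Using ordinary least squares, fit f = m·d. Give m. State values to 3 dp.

Entries of AᵀA: Σd·d = 50.
Moment sums: Σd·f = 155.
Normal equations: [[50]]·[m]ᵀ = [155]ᵀ.
Hence m = 155 / 50 ≈ 3.1.

m = 3.100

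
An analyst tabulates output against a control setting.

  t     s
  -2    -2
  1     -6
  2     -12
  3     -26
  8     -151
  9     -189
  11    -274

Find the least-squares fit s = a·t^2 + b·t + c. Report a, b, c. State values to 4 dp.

The normal system AᵀA·[a, b, c]ᵀ = Aᵀs is [[25412, 2600, 284]; [2600, 284, 32]; [284, 32, 7]]·[a, b, c]ᵀ = [-58423, -6027, -660]ᵀ.
Inverting the 3×3 Gram matrix, [a, b, c]ᵀ = [-770197/382116, -1071335/382116, 9787/31843]ᵀ.

a = -2.0156, b = -2.8037, c = 0.3074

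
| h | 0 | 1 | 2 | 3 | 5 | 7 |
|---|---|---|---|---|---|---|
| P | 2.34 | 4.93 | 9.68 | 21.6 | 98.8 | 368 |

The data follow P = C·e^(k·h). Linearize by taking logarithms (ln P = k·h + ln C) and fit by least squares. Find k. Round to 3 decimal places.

With ln Pᵢ as the transformed response and hᵢ as the regressor:
Σh = 18.0000, Σ(h)² = 88.0000, Σln P = 18.2894, Σh·ln P = 79.6756.
Equations: 88.0000·k + 18.0000·ln C = 79.6756;  18.0000·k + 6·ln C = 18.2894.
Slope k = (n·Σh·ln P − Σh·Σln P)/(n·Σ(h)² − (Σh)²) = (6·79.6756 − 18.0000·18.2894)/204.0000 = 0.72963; ln C = (Σln P − k·Σh)/n = 0.85936.

k = 0.730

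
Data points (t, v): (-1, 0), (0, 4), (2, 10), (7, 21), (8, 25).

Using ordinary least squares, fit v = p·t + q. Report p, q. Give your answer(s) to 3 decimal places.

Sums needed: Σt·t = 118, Σt = 16, Σ1 = 5.
For Xᵀv: Σt·v = 367, Σv = 60.
So XᵀX·[p, q]ᵀ = Xᵀv: [[118, 16]; [16, 5]]·[p, q]ᵀ = [367, 60]ᵀ.
Δ = 118·5 − 16² = 334.
p = (367·5 − 16·60)/334 = 875/334; q = (118·60 − 16·367)/334 = 604/167.

p = 2.620, q = 3.617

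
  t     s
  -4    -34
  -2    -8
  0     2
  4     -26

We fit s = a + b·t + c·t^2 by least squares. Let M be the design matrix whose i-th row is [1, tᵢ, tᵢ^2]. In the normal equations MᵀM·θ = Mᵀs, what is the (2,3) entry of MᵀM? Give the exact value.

Row 2 ↔ basis t, column 3 ↔ basis t^2, so (MᵀM)_{2,3} = Σᵢ (t)·(t^2) = (-4)·(16) + (-2)·(4) + (0)·(0) + (4)·(16) = -8.

-8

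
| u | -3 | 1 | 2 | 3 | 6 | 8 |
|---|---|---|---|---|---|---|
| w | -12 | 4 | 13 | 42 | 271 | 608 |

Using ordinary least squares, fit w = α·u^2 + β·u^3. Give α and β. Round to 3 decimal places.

α = 1.625, β = 0.984

Entries of XᵀX: Σu^2·u^2 = 5571, Σu^2·u^3 = 40577, Σu^3·u^3 = 310323.
And Σu^2·w = 48994, Σu^3·w = 371398.
So XᵀX·[α, β]ᵀ = Xᵀw: [[5571, 40577]; [40577, 310323]]·[α, β]ᵀ = [48994, 371398]ᵀ.
det = 5571·310323 − 40577² = 82316504.
α = (48994·310323 − 40577·371398)/82316504 = 16718552/10289563; β = (5571·371398 − 40577·48994)/82316504 = 10128590/10289563.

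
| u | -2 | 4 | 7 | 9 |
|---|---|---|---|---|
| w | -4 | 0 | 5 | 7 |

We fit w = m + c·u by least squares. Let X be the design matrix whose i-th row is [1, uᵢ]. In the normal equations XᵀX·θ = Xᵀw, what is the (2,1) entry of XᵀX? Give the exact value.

18

Row 2 ↔ basis u, column 1 ↔ basis 1, so (XᵀX)_{2,1} = Σᵢ u = (-2)·(1) + (4)·(1) + (7)·(1) + (9)·(1) = 18.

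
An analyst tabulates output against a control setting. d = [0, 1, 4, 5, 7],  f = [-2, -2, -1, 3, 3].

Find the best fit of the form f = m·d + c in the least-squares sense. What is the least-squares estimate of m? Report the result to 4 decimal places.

m = 0.8012

Normal-equation sums: Σd·d = 91, Σd = 17, Σ1 = 5.
Right-hand side: Σd·f = 30, Σf = 1.
Normal equations: [[91, 17]; [17, 5]]·[m, c]ᵀ = [30, 1]ᵀ.
Δ = 91·5 − 17² = 166.
m = (30·5 − 17·1)/166 = 133/166; c = (91·1 − 17·30)/166 = -419/166.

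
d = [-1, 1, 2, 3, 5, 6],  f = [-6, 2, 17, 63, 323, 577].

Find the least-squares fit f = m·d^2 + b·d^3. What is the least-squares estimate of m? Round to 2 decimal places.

The normal equations are: 2020·m + 11176·b = 29478;  11176·m + 63076·b = 166852.
(Σd^2·d^2 = 2020, Σd^2·d^3 = 11176, Σd^3·d^3 = 63076, Σd^2·f = 29478, Σd^3·f = 166852.)
Δ = 2020·63076 − 11176² = 2510544.
m = (29478·63076 − 11176·166852)/2510544 = -672953/313818; b = (2020·166852 − 11176·29478)/2510544 = 474682/156909.

m = -2.14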